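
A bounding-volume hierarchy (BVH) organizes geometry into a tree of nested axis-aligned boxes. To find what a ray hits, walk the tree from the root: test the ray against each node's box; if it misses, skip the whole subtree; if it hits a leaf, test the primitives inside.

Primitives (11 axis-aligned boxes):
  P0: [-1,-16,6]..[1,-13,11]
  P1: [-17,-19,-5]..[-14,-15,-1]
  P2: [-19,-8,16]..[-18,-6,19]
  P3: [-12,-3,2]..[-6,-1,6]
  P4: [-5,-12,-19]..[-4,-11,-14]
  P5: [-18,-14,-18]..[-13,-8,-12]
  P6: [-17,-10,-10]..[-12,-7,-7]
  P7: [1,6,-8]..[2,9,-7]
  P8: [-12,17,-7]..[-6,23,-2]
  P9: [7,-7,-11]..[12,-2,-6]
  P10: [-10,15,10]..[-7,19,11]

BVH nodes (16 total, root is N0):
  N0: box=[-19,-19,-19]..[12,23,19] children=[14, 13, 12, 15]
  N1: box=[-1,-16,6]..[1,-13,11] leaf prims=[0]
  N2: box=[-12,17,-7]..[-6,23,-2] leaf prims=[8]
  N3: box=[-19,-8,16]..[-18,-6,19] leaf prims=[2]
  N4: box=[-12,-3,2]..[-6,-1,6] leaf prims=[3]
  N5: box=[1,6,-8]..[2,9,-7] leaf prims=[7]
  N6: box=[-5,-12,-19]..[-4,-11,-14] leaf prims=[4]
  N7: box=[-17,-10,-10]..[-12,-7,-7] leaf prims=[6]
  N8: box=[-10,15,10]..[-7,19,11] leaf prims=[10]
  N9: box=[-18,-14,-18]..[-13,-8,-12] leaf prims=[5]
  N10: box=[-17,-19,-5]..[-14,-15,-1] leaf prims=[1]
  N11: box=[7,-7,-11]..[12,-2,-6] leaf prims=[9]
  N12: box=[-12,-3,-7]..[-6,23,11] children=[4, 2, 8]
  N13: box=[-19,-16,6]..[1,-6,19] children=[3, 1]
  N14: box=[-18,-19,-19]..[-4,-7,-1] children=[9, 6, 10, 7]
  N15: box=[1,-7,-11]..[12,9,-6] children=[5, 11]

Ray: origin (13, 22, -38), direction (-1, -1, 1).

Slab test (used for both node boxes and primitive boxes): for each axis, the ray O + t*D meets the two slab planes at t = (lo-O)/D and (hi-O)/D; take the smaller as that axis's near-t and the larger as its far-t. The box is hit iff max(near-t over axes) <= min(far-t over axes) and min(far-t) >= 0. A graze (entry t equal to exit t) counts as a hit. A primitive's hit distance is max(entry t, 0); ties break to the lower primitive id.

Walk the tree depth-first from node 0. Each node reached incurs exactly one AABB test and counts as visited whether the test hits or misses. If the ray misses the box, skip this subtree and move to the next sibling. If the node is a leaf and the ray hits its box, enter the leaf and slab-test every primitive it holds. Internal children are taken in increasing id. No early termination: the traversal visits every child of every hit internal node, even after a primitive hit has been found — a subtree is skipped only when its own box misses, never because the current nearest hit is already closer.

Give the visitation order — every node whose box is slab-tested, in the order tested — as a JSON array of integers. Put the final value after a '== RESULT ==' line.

Walk:
N0 x:[1,32] y:[-1,41] z:[19,57] -> hit [19,32], descend [12, 13, 14, 15]
  N12 x:[19,25] y:[-1,25] z:[31,49] -> miss, prune
  N13 x:[12,32] y:[28,38] z:[44,57] -> miss, prune
  N14 x:[17,31] y:[29,41] z:[19,37] -> hit [29,31], descend [6, 7, 9, 10]
    N6 x:[17,18] y:[33,34] z:[19,24] -> miss, prune
    N7 x:[25,30] y:[29,32] z:[28,31] -> hit [29,30] leaf, test {P6@t=29}
    N9 x:[26,31] y:[30,36] z:[20,26] -> miss, prune
    N10 x:[27,30] y:[37,41] z:[33,37] -> miss, prune
  N15 x:[1,12] y:[13,29] z:[27,32] -> miss, prune

9 AABB tests over nodes [0, 12, 13, 14, 6, 7, 9, 10, 15]; 1 leaf entered; closest P6.

== RESULT ==
[0, 12, 13, 14, 6, 7, 9, 10, 15]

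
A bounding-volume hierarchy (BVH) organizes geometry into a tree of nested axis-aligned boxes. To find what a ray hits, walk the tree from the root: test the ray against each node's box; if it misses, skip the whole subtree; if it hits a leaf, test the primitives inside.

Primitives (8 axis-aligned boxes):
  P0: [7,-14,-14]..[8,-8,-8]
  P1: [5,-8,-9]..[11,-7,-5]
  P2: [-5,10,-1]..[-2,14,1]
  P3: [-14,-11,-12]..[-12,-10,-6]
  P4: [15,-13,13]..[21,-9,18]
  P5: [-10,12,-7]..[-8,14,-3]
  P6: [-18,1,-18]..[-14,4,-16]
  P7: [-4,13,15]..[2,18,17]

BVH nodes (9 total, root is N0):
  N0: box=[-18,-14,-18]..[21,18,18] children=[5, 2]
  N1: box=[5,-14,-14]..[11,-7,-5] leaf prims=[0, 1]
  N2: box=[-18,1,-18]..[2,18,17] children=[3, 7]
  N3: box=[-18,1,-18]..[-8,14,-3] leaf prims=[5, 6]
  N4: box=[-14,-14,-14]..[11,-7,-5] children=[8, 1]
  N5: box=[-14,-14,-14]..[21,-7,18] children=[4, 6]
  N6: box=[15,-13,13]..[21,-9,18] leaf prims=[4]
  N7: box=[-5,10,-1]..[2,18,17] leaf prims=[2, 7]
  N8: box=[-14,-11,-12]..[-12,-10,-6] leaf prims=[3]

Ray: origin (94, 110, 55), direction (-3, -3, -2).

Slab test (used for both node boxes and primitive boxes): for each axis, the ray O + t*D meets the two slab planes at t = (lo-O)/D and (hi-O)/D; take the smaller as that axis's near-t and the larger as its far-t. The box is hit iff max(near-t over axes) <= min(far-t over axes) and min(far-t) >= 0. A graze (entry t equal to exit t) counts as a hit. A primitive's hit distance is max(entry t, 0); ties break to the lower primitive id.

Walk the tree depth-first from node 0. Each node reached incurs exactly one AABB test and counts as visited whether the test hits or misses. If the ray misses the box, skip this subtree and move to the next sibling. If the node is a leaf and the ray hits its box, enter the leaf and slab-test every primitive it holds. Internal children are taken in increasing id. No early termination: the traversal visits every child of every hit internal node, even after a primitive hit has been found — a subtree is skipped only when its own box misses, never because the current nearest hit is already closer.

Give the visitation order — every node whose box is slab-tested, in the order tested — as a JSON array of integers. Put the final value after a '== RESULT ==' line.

Traverse from the root:
N0 x:[73/3,112/3] y:[92/3,124/3] z:[37/2,73/2] -> hit [92/3,73/2], descend [2, 5]
  N2 x:[92/3,112/3] y:[92/3,109/3] z:[19,73/2] -> hit [92/3,109/3], descend [3, 7]
    N3 x:[34,112/3] y:[32,109/3] z:[29,73/2] -> hit [34,109/3] leaf, test {P5(miss), P6@t=36}
    N7 x:[92/3,33] y:[92/3,100/3] z:[19,28] -> miss, prune
  N5 x:[73/3,36] y:[39,124/3] z:[37/2,69/2] -> miss, prune

5 AABB tests over nodes [0, 2, 3, 7, 5]; 1 leaf entered; closest P6.

== RESULT ==
[0, 2, 3, 7, 5]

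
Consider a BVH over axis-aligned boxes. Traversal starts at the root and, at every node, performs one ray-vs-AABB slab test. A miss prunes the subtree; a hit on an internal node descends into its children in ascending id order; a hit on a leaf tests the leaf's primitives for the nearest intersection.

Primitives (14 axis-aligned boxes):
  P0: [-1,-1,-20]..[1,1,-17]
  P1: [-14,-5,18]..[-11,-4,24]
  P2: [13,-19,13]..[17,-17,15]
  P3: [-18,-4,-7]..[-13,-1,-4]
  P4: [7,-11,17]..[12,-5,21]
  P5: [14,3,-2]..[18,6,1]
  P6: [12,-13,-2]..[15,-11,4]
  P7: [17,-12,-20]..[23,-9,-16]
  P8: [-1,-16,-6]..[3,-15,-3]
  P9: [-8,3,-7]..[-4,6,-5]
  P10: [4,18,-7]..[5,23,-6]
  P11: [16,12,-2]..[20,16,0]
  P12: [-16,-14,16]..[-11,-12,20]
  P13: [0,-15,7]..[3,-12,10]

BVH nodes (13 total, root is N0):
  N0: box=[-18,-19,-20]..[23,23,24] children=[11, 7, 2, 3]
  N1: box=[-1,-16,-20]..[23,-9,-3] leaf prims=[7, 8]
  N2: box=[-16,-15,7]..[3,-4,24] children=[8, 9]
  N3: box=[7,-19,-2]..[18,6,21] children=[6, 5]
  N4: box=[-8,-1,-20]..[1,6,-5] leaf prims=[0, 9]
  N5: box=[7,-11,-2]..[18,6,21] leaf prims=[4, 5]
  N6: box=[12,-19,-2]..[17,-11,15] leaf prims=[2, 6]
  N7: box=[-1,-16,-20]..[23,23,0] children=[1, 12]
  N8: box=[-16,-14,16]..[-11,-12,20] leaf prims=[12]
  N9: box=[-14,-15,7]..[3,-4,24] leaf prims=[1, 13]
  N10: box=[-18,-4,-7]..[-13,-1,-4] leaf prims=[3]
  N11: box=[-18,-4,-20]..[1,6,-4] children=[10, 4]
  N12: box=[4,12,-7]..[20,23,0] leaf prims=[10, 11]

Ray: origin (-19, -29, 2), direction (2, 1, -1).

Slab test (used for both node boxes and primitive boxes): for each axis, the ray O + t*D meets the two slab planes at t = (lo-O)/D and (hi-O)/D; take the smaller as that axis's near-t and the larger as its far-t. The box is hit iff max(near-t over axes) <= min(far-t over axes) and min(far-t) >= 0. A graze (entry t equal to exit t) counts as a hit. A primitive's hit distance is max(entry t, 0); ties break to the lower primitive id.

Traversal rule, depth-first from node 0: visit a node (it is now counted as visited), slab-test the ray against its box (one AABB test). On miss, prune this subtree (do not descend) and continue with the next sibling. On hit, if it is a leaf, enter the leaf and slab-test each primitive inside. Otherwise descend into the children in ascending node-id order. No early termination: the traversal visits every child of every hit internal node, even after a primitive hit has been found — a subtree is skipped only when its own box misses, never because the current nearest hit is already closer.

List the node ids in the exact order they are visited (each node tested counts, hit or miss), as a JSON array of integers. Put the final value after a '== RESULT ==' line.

Trace the traversal:
N0 x:[1/2,21] y:[10,52] z:[-22,22] -> hit [10,21], descend [2, 3, 7, 11]
  N2 x:[3/2,11] y:[14,25] z:[-22,-5] -> miss, prune
  N3 x:[13,37/2] y:[10,35] z:[-19,4] -> miss, prune
  N7 x:[9,21] y:[13,52] z:[2,22] -> hit [13,21], descend [1, 12]
    N1 x:[9,21] y:[13,20] z:[5,22] -> hit [13,20] leaf, test {P7@t=18, P8(miss)}
    N12 x:[23/2,39/2] y:[41,52] z:[2,9] -> miss, prune
  N11 x:[1/2,10] y:[25,35] z:[6,22] -> miss, prune

7 AABB tests over nodes [0, 2, 3, 7, 1, 12, 11]; 1 leaf entered; closest P7.

== RESULT ==
[0, 2, 3, 7, 1, 12, 11]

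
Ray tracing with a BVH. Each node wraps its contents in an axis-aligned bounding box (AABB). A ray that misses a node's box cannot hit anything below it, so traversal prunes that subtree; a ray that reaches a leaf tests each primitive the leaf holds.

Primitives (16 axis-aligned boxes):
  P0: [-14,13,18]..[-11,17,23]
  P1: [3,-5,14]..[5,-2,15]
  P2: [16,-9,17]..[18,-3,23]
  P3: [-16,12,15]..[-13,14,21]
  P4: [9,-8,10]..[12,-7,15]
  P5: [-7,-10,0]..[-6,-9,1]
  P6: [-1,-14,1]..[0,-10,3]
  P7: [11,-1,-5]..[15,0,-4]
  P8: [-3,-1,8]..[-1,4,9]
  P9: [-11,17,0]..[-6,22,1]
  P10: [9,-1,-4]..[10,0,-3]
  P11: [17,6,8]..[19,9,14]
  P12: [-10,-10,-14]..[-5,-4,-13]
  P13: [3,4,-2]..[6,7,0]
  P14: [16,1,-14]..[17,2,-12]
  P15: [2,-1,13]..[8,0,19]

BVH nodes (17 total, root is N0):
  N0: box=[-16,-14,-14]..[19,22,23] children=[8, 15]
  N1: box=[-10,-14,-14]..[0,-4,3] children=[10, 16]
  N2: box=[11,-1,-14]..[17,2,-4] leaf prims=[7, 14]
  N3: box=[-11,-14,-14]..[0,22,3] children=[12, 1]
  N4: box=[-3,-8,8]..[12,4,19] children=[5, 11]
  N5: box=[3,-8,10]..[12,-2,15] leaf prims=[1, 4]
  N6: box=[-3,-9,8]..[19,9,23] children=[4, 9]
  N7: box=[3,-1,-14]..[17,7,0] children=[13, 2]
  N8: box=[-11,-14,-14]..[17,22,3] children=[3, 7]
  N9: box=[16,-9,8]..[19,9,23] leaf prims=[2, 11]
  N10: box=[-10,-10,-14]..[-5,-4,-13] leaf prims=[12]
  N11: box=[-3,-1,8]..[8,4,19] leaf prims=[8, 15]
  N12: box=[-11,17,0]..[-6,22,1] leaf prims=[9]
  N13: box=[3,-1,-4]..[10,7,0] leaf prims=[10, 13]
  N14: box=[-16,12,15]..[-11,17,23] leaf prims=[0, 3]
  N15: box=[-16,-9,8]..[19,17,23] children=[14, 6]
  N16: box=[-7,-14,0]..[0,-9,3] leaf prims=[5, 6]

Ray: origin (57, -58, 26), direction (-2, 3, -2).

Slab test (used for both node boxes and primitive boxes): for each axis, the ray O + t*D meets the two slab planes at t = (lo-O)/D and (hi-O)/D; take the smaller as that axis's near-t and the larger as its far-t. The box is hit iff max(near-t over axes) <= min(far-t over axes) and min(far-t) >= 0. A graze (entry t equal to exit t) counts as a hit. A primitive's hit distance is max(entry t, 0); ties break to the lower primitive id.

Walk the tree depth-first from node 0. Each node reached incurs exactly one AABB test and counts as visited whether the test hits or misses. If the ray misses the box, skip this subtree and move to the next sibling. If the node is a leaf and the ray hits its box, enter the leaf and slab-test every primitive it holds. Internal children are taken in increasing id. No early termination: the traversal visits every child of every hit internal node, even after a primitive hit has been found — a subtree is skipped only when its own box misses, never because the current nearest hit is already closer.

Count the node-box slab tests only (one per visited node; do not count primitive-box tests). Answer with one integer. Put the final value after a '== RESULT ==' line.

Walk:
N0 x:[19,73/2] y:[44/3,80/3] z:[3/2,20] -> hit [19,20], descend [8, 15]
  N8 x:[20,34] y:[44/3,80/3] z:[23/2,20] -> hit [20,20], descend [3, 7]
    N3 x:[57/2,34] y:[44/3,80/3] z:[23/2,20] -> miss, prune
    N7 x:[20,27] y:[19,65/3] z:[13,20] -> hit [20,20], descend [2, 13]
      N2 x:[20,23] y:[19,20] z:[15,20] -> hit [20,20] leaf, test {P7(miss), P14@t=20}
      N13 x:[47/2,27] y:[19,65/3] z:[13,15] -> miss, prune
  N15 x:[19,73/2] y:[49/3,25] z:[3/2,9] -> miss, prune

Summary -> nodes [0, 8, 3, 7, 2, 13, 15]; box-tests=7; leaf-entries=1; first=P14

== RESULT ==
7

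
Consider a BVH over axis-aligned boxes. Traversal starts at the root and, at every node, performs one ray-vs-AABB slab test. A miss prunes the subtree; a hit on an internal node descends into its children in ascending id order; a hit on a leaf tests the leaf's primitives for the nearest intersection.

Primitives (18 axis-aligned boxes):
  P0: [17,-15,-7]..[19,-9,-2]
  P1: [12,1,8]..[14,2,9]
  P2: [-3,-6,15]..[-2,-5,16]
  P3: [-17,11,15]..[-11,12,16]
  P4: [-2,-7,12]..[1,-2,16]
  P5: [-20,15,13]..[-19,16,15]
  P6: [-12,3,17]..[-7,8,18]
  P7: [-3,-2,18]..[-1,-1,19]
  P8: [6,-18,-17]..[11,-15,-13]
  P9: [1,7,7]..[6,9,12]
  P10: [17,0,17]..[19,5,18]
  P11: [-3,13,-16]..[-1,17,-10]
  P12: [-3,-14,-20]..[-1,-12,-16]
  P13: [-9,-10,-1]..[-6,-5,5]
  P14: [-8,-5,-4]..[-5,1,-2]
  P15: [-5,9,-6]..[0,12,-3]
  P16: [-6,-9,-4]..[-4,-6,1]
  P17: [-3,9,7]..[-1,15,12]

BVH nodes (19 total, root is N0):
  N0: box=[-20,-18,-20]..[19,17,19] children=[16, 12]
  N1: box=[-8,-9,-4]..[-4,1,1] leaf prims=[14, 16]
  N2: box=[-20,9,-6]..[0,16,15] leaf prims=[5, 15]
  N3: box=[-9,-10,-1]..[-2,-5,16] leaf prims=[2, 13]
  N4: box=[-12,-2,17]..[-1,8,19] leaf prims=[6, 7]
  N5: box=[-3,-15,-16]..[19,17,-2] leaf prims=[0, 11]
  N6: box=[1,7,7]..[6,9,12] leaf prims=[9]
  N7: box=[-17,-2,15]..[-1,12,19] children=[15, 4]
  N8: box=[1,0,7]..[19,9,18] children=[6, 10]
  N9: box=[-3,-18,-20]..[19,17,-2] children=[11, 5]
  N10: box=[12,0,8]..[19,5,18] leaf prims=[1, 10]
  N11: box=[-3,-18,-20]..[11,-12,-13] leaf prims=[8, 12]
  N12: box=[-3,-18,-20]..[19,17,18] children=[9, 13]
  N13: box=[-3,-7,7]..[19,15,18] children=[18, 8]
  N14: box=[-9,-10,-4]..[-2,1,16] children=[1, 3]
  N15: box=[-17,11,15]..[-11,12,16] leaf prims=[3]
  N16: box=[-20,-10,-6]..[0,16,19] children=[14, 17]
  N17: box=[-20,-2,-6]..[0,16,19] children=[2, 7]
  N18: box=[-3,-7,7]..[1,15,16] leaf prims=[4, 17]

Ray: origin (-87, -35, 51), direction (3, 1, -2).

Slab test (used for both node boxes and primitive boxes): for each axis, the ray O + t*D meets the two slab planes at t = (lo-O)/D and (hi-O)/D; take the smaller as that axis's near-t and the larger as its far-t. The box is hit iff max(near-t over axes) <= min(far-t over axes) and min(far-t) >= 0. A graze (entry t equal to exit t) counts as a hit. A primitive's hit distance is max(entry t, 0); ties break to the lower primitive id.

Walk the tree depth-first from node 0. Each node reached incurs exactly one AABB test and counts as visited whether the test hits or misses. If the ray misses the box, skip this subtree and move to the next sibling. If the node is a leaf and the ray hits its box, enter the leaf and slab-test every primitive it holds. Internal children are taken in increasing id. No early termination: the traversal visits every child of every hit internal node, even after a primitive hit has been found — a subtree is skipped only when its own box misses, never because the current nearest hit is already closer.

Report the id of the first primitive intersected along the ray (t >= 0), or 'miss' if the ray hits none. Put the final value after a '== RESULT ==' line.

Walk:
N0 x:[67/3,106/3] y:[17,52] z:[16,71/2] -> hit [67/3,106/3], descend [12, 16]
  N12 x:[28,106/3] y:[17,52] z:[33/2,71/2] -> hit [28,106/3], descend [9, 13]
    N9 x:[28,106/3] y:[17,52] z:[53/2,71/2] -> hit [28,106/3], descend [5, 11]
      N5 x:[28,106/3] y:[20,52] z:[53/2,67/2] -> hit [28,67/2] leaf, test {P0(miss), P11(miss)}
      N11 x:[28,98/3] y:[17,23] z:[32,71/2] -> miss, prune
    N13 x:[28,106/3] y:[28,50] z:[33/2,22] -> miss, prune
  N16 x:[67/3,29] y:[25,51] z:[16,57/2] -> hit [25,57/2], descend [14, 17]
    N14 x:[26,85/3] y:[25,36] z:[35/2,55/2] -> hit [26,55/2], descend [1, 3]
      N1 x:[79/3,83/3] y:[26,36] z:[25,55/2] -> hit [79/3,55/2] leaf, test {P14(miss), P16@t=27}
      N3 x:[26,85/3] y:[25,30] z:[35/2,26] -> hit [26,26] leaf, test {P2(miss), P13@t=26}
    N17 x:[67/3,29] y:[33,51] z:[16,57/2] -> miss, prune

11 AABB tests over nodes [0, 12, 9, 5, 11, 13, 16, 14, 1, 3, 17]; 3 leaves entered; closest P13.

== RESULT ==
13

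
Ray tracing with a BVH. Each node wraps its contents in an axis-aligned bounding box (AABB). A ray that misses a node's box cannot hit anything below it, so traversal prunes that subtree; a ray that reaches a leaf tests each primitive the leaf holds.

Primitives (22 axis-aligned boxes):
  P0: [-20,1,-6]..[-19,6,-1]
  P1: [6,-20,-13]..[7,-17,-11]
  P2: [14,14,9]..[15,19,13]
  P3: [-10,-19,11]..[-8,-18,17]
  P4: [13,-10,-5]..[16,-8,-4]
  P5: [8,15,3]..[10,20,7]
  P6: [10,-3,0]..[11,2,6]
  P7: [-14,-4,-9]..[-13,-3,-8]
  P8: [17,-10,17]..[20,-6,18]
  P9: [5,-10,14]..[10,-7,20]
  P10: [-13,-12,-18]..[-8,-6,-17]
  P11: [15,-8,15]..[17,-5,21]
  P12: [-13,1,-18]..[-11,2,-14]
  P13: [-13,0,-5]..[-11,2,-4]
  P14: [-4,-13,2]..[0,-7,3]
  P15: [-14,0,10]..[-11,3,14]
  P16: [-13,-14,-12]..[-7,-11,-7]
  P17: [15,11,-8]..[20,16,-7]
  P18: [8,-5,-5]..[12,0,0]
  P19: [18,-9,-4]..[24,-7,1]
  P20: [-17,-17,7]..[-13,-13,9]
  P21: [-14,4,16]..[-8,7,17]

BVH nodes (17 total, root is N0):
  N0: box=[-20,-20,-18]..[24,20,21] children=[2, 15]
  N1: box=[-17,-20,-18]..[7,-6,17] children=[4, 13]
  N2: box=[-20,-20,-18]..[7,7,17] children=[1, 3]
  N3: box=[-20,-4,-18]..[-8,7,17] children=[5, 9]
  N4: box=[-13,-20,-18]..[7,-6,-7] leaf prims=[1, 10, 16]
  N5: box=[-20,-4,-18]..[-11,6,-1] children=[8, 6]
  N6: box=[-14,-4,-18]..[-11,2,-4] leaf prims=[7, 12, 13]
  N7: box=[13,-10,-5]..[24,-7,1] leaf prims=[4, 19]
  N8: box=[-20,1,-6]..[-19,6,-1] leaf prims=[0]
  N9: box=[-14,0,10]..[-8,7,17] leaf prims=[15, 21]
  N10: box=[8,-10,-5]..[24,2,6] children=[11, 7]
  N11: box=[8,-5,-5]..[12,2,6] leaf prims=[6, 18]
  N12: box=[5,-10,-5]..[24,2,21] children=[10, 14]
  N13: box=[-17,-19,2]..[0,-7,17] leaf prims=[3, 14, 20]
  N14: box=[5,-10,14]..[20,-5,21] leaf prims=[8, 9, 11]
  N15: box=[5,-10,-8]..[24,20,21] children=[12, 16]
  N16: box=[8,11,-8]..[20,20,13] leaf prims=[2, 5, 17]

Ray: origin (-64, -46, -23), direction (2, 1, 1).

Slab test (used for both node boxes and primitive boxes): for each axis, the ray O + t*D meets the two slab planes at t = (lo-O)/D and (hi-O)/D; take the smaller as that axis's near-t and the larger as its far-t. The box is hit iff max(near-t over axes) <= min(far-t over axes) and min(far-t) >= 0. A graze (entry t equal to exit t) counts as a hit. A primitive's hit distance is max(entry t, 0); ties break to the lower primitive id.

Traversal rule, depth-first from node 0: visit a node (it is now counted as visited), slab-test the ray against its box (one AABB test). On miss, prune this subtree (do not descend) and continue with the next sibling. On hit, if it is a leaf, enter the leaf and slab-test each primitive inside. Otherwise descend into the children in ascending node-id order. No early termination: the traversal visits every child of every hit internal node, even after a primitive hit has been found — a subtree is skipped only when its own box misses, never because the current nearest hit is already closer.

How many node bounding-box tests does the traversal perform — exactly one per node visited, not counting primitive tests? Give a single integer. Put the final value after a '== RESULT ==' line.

Walk:
N0 x:[22,44] y:[26,66] z:[5,44] -> hit [26,44], descend [2, 15]
  N2 x:[22,71/2] y:[26,53] z:[5,40] -> hit [26,71/2], descend [1, 3]
    N1 x:[47/2,71/2] y:[26,40] z:[5,40] -> hit [26,71/2], descend [4, 13]
      N4 x:[51/2,71/2] y:[26,40] z:[5,16] -> miss, prune
      N13 x:[47/2,32] y:[27,39] z:[25,40] -> hit [27,32] leaf, test {P3(miss), P14(miss), P20(miss)}
    N3 x:[22,28] y:[42,53] z:[5,40] -> miss, prune
  N15 x:[69/2,44] y:[36,66] z:[15,44] -> hit [36,44], descend [12, 16]
    N12 x:[69/2,44] y:[36,48] z:[18,44] -> hit [36,44], descend [10, 14]
      N10 x:[36,44] y:[36,48] z:[18,29] -> miss, prune
      N14 x:[69/2,42] y:[36,41] z:[37,44] -> hit [37,41] leaf, test {P8(miss), P9@t=37, P11@t=79/2}
    N16 x:[36,42] y:[57,66] z:[15,36] -> miss, prune

Summary -> nodes [0, 2, 1, 4, 13, 3, 15, 12, 10, 14, 16]; box-tests=11; leaf-entries=2; first=P9

== RESULT ==
11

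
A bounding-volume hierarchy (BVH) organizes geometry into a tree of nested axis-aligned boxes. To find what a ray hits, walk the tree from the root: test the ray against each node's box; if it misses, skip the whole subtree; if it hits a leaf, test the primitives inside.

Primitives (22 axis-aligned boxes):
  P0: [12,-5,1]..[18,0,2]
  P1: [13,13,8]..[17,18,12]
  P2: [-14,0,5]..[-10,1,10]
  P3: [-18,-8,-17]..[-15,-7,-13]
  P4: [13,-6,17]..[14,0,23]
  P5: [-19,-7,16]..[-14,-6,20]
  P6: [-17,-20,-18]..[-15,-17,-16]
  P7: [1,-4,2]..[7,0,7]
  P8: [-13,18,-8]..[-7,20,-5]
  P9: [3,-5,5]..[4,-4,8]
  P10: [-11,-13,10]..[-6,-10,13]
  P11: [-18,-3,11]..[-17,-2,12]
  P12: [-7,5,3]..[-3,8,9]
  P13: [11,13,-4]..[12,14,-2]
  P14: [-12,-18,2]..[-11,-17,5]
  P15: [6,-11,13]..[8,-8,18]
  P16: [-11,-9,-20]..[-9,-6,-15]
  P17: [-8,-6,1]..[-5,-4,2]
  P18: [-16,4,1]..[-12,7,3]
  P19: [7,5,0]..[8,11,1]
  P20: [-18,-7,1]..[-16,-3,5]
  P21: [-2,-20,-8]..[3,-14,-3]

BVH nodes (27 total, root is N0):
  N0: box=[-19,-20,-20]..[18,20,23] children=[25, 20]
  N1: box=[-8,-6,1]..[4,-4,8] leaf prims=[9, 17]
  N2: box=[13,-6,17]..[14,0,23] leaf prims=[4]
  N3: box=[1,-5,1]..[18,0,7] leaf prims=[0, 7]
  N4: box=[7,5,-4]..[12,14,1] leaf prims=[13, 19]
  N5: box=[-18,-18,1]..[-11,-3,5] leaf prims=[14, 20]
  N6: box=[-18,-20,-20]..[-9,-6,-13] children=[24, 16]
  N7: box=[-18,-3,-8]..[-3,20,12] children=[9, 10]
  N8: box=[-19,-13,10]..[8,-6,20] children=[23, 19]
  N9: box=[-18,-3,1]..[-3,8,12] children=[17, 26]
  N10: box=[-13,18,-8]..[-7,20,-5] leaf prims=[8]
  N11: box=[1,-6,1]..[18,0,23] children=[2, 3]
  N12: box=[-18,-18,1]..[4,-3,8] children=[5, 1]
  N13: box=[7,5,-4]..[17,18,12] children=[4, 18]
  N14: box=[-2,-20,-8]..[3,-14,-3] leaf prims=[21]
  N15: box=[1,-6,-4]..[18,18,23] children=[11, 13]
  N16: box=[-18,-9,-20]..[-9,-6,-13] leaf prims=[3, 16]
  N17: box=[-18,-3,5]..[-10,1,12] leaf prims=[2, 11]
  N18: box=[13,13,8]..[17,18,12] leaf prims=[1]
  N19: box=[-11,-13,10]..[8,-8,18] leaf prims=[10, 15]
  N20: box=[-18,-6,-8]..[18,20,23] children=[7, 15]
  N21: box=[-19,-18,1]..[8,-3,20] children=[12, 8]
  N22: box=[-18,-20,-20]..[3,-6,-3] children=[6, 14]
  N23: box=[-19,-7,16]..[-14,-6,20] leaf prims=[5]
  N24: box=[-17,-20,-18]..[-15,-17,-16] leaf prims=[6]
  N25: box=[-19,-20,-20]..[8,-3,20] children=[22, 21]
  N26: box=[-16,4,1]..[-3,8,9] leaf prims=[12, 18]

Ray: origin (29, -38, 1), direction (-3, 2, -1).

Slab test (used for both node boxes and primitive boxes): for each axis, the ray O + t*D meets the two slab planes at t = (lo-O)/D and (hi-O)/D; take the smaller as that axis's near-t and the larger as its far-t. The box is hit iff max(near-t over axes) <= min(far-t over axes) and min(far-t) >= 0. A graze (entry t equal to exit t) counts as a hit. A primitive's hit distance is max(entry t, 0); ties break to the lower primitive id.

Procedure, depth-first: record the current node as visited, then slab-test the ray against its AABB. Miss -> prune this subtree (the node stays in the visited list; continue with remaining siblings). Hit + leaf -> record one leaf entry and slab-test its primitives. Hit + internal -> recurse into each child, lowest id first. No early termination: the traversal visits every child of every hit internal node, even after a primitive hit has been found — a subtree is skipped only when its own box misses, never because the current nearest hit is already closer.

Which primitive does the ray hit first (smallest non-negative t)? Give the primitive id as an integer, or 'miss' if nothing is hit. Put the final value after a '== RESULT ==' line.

Traverse from the root:
N0 x:[11/3,16] y:[9,29] z:[-22,21] -> hit [9,16], descend [20, 25]
  N20 x:[11/3,47/3] y:[16,29] z:[-22,9] -> miss, prune
  N25 x:[7,16] y:[9,35/2] z:[-19,21] -> hit [9,16], descend [21, 22]
    N21 x:[7,16] y:[10,35/2] z:[-19,0] -> miss, prune
    N22 x:[26/3,47/3] y:[9,16] z:[4,21] -> hit [9,47/3], descend [6, 14]
      N6 x:[38/3,47/3] y:[9,16] z:[14,21] -> hit [14,47/3], descend [16, 24]
        N16 x:[38/3,47/3] y:[29/2,16] z:[14,21] -> hit [29/2,47/3] leaf, test {P3@t=15, P16(miss)}
        N24 x:[44/3,46/3] y:[9,21/2] z:[17,19] -> miss, prune
      N14 x:[26/3,31/3] y:[9,12] z:[4,9] -> hit [9,9] leaf, test {P21@t=9}

9 AABB tests over nodes [0, 20, 25, 21, 22, 6, 16, 24, 14]; 2 leaves entered; closest P21.

== RESULT ==
21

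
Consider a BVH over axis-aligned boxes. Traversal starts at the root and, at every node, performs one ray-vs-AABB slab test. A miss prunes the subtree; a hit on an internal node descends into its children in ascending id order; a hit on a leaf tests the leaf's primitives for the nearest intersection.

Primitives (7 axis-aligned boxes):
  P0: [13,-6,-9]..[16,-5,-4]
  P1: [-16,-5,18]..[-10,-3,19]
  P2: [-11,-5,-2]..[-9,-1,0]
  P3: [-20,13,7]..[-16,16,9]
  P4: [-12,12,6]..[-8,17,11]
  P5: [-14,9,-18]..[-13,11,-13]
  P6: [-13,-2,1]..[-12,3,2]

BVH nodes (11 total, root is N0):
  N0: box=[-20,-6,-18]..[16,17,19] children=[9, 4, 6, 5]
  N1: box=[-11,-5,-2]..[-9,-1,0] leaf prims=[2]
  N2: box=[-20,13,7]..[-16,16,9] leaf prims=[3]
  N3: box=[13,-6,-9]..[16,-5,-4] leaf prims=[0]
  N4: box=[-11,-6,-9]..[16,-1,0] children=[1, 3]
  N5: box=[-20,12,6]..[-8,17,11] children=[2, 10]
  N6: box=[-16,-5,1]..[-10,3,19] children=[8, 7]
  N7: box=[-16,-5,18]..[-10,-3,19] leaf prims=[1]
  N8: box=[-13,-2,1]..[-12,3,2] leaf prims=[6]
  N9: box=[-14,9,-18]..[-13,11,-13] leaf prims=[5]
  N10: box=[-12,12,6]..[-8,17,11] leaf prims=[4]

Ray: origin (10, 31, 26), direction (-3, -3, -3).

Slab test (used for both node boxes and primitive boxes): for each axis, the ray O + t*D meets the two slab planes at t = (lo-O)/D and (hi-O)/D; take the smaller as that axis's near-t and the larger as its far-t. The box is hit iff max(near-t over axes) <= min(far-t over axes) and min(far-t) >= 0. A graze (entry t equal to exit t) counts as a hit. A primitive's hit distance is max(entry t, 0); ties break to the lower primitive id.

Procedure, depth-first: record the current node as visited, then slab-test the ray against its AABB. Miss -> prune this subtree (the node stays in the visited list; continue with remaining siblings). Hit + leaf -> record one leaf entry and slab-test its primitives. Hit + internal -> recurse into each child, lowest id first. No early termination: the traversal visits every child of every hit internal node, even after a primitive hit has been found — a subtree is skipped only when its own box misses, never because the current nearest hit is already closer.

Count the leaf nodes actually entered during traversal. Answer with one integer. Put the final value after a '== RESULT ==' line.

Walk:
N0 x:[-2,10] y:[14/3,37/3] z:[7/3,44/3] -> hit [14/3,10], descend [4, 5, 6, 9]
  N4 x:[-2,7] y:[32/3,37/3] z:[26/3,35/3] -> miss, prune
  N5 x:[6,10] y:[14/3,19/3] z:[5,20/3] -> hit [6,19/3], descend [2, 10]
    N2 x:[26/3,10] y:[5,6] z:[17/3,19/3] -> miss, prune
    N10 x:[6,22/3] y:[14/3,19/3] z:[5,20/3] -> hit [6,19/3] leaf, test {P4@t=6}
  N6 x:[20/3,26/3] y:[28/3,12] z:[7/3,25/3] -> miss, prune
  N9 x:[23/3,8] y:[20/3,22/3] z:[13,44/3] -> miss, prune

Visited [0, 4, 5, 2, 10, 6, 9]. Tests: 7 box, 1 leaf. Nearest: P4.

== RESULT ==
1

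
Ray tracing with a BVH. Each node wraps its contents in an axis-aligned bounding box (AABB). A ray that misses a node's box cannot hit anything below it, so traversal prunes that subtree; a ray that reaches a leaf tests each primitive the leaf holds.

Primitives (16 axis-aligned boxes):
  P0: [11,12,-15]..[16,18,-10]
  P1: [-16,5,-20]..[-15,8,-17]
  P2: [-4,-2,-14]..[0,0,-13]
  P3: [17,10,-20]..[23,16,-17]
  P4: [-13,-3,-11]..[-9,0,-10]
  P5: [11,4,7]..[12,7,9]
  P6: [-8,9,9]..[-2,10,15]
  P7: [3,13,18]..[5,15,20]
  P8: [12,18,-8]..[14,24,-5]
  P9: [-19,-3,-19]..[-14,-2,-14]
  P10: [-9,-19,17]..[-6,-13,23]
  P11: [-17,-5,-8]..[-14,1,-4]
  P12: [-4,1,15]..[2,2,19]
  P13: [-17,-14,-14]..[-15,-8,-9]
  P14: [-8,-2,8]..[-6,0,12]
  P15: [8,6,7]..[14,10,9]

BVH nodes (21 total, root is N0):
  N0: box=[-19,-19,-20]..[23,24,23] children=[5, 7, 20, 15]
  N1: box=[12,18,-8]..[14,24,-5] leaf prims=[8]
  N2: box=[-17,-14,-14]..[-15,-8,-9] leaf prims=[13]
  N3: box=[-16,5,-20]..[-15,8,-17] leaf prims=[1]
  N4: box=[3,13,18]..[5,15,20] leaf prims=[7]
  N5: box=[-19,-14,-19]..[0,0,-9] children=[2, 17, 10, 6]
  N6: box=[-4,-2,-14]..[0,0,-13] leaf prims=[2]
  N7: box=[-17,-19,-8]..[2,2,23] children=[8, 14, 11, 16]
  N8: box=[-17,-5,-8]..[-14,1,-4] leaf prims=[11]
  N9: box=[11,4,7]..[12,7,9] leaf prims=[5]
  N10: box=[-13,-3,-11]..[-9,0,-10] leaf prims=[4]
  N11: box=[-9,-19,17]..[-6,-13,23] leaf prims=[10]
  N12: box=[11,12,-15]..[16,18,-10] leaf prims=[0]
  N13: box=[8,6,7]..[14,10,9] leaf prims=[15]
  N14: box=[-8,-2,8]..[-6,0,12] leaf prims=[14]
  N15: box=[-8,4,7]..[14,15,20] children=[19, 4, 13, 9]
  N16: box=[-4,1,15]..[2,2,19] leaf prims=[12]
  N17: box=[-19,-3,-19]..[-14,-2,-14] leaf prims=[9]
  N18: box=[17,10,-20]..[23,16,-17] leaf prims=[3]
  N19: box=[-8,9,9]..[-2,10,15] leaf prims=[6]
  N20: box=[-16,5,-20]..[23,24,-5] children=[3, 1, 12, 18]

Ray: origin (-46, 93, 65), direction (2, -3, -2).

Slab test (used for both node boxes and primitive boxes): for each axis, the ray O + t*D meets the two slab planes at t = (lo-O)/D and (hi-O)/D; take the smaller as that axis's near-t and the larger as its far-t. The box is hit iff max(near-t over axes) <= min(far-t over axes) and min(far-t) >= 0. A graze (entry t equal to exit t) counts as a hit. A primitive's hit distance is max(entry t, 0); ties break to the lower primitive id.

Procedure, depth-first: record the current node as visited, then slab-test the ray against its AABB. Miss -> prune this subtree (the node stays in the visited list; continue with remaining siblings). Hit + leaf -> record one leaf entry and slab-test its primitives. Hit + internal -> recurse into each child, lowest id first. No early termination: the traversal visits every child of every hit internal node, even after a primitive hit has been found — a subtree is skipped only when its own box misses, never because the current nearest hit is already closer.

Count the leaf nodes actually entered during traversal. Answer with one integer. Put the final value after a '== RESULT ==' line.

Trace the traversal:
N0 x:[27/2,69/2] y:[23,112/3] z:[21,85/2] -> hit [23,69/2], descend [5, 7, 15, 20]
  N5 x:[27/2,23] y:[31,107/3] z:[37,42] -> miss, prune
  N7 x:[29/2,24] y:[91/3,112/3] z:[21,73/2] -> miss, prune
  N15 x:[19,30] y:[26,89/3] z:[45/2,29] -> hit [26,29], descend [4, 9, 13, 19]
    N4 x:[49/2,51/2] y:[26,80/3] z:[45/2,47/2] -> miss, prune
    N9 x:[57/2,29] y:[86/3,89/3] z:[28,29] -> hit [86/3,29] leaf, test {P5@t=86/3}
    N13 x:[27,30] y:[83/3,29] z:[28,29] -> hit [28,29] leaf, test {P15@t=28}
    N19 x:[19,22] y:[83/3,28] z:[25,28] -> miss, prune
  N20 x:[15,69/2] y:[23,88/3] z:[35,85/2] -> miss, prune

Summary -> nodes [0, 5, 7, 15, 4, 9, 13, 19, 20]; box-tests=9; leaf-entries=2; first=P15

== RESULT ==
2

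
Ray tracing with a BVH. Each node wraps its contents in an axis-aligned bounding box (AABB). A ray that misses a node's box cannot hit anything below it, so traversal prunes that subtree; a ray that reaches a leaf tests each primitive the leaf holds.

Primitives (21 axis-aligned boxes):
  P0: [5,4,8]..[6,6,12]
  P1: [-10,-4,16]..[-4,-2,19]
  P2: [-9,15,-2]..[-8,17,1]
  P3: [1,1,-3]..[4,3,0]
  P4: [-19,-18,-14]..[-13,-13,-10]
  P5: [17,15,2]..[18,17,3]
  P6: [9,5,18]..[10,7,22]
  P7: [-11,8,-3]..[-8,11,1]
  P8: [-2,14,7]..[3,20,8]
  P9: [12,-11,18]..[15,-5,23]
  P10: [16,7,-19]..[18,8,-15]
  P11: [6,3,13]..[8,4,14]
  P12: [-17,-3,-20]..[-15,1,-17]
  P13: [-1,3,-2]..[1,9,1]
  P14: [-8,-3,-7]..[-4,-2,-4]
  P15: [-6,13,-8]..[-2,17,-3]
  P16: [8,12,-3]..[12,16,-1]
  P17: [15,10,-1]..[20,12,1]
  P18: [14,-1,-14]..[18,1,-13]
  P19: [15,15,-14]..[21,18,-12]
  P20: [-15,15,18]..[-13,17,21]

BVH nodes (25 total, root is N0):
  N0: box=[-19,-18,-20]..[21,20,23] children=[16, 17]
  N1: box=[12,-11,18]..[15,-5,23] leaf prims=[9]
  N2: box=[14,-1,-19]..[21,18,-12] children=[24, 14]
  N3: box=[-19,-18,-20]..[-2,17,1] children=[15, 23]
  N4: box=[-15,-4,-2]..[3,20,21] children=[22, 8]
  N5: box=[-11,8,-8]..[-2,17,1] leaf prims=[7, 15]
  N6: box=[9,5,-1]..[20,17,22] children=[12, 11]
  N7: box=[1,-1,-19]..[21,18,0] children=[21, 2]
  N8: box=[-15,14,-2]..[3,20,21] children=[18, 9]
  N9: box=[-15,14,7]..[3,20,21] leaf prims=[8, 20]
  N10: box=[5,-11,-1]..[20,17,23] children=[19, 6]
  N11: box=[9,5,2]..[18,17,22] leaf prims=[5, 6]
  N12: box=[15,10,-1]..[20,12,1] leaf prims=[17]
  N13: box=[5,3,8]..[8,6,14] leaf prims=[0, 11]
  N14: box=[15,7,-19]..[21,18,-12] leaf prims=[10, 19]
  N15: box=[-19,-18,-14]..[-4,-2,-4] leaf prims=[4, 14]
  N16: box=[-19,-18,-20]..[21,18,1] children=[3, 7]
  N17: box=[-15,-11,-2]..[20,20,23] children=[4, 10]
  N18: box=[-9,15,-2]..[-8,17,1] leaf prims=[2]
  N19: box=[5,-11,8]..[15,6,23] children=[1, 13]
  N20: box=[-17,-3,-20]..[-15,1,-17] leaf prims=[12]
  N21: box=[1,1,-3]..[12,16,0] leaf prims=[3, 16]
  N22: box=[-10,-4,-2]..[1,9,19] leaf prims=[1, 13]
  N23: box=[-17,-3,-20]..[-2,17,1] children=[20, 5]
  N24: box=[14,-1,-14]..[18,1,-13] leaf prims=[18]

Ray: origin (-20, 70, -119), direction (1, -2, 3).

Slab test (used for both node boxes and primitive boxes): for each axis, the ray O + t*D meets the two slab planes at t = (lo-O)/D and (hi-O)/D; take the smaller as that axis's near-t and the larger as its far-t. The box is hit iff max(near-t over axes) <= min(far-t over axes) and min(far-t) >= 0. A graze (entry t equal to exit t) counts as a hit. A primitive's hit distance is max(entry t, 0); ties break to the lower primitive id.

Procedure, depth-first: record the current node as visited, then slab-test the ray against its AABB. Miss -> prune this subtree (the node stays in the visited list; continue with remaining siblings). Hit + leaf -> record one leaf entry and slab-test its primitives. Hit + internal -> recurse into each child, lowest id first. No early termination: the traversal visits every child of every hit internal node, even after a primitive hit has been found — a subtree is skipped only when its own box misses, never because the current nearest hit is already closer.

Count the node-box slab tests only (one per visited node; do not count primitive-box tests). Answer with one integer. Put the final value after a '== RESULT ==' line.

Walk:
N0 x:[1,41] y:[25,44] z:[33,142/3] -> hit [33,41], descend [16, 17]
  N16 x:[1,41] y:[26,44] z:[33,40] -> hit [33,40], descend [3, 7]
    N3 x:[1,18] y:[53/2,44] z:[33,40] -> miss, prune
    N7 x:[21,41] y:[26,71/2] z:[100/3,119/3] -> hit [100/3,71/2], descend [2, 21]
      N2 x:[34,41] y:[26,71/2] z:[100/3,107/3] -> hit [34,71/2], descend [14, 24]
        N14 x:[35,41] y:[26,63/2] z:[100/3,107/3] -> miss, prune
        N24 x:[34,38] y:[69/2,71/2] z:[35,106/3] -> hit [35,106/3] leaf, test {P18@t=35}
      N21 x:[21,32] y:[27,69/2] z:[116/3,119/3] -> miss, prune
  N17 x:[5,40] y:[25,81/2] z:[39,142/3] -> hit [39,40], descend [4, 10]
    N4 x:[5,23] y:[25,37] z:[39,140/3] -> miss, prune
    N10 x:[25,40] y:[53/2,81/2] z:[118/3,142/3] -> hit [118/3,40], descend [6, 19]
      N6 x:[29,40] y:[53/2,65/2] z:[118/3,47] -> miss, prune
      N19 x:[25,35] y:[32,81/2] z:[127/3,142/3] -> miss, prune

13 AABB tests over nodes [0, 16, 3, 7, 2, 14, 24, 21, 17, 4, 10, 6, 19]; 1 leaf entered; closest P18.

== RESULT ==
13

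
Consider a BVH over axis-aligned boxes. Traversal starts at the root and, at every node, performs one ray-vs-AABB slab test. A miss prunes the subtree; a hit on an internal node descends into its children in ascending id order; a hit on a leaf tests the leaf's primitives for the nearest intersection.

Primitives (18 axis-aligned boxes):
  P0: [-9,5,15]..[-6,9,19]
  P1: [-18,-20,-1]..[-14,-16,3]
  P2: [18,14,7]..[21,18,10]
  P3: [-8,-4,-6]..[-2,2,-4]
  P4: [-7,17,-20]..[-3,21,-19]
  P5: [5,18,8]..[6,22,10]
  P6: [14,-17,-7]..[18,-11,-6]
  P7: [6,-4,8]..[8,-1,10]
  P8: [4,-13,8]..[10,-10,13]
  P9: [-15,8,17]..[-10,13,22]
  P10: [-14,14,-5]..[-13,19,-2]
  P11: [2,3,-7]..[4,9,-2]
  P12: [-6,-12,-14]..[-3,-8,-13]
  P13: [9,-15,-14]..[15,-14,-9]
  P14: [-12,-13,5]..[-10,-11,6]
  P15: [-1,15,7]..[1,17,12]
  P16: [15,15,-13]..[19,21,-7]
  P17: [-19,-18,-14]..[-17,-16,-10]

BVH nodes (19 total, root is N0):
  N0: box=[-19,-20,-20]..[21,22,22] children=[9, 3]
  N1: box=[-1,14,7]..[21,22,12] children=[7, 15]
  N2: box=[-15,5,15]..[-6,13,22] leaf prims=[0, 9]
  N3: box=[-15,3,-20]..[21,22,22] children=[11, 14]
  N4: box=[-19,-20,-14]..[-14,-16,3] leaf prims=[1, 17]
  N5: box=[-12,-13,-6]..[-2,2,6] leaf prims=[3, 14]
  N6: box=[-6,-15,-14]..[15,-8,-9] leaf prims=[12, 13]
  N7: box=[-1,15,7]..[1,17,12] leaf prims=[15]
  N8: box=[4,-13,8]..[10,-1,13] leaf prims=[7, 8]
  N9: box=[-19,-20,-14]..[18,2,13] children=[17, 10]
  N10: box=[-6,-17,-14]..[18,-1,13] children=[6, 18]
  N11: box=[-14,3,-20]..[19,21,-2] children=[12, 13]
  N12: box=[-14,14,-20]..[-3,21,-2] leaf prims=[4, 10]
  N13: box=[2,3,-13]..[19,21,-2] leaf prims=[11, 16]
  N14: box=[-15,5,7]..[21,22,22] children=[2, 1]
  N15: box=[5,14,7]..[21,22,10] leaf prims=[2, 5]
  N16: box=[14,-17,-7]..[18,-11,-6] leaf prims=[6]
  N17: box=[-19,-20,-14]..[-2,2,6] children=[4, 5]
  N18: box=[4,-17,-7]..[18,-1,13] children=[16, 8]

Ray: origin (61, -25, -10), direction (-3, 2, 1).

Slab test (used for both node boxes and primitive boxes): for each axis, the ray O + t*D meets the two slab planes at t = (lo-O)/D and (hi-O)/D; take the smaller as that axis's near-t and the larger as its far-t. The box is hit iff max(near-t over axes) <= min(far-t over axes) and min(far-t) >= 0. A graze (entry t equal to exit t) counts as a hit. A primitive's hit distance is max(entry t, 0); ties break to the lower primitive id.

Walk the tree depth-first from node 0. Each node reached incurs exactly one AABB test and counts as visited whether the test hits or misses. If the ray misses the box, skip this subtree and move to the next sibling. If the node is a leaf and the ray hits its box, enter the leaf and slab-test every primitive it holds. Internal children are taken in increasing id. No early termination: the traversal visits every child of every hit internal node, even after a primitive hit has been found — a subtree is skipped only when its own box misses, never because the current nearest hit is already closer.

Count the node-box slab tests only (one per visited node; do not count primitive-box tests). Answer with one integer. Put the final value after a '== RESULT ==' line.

Walk:
N0 x:[40/3,80/3] y:[5/2,47/2] z:[-10,32] -> hit [40/3,47/2], descend [3, 9]
  N3 x:[40/3,76/3] y:[14,47/2] z:[-10,32] -> hit [14,47/2], descend [11, 14]
    N11 x:[14,25] y:[14,23] z:[-10,8] -> miss, prune
    N14 x:[40/3,76/3] y:[15,47/2] z:[17,32] -> hit [17,47/2], descend [1, 2]
      N1 x:[40/3,62/3] y:[39/2,47/2] z:[17,22] -> hit [39/2,62/3], descend [7, 15]
        N7 x:[20,62/3] y:[20,21] z:[17,22] -> hit [20,62/3] leaf, test {P15@t=20}
        N15 x:[40/3,56/3] y:[39/2,47/2] z:[17,20] -> miss, prune
      N2 x:[67/3,76/3] y:[15,19] z:[25,32] -> miss, prune
  N9 x:[43/3,80/3] y:[5/2,27/2] z:[-4,23] -> miss, prune

order=[0, 3, 11, 14, 1, 7, 15, 2, 9]  |boxes|=9  |leaves|=1  hit=P15

== RESULT ==
9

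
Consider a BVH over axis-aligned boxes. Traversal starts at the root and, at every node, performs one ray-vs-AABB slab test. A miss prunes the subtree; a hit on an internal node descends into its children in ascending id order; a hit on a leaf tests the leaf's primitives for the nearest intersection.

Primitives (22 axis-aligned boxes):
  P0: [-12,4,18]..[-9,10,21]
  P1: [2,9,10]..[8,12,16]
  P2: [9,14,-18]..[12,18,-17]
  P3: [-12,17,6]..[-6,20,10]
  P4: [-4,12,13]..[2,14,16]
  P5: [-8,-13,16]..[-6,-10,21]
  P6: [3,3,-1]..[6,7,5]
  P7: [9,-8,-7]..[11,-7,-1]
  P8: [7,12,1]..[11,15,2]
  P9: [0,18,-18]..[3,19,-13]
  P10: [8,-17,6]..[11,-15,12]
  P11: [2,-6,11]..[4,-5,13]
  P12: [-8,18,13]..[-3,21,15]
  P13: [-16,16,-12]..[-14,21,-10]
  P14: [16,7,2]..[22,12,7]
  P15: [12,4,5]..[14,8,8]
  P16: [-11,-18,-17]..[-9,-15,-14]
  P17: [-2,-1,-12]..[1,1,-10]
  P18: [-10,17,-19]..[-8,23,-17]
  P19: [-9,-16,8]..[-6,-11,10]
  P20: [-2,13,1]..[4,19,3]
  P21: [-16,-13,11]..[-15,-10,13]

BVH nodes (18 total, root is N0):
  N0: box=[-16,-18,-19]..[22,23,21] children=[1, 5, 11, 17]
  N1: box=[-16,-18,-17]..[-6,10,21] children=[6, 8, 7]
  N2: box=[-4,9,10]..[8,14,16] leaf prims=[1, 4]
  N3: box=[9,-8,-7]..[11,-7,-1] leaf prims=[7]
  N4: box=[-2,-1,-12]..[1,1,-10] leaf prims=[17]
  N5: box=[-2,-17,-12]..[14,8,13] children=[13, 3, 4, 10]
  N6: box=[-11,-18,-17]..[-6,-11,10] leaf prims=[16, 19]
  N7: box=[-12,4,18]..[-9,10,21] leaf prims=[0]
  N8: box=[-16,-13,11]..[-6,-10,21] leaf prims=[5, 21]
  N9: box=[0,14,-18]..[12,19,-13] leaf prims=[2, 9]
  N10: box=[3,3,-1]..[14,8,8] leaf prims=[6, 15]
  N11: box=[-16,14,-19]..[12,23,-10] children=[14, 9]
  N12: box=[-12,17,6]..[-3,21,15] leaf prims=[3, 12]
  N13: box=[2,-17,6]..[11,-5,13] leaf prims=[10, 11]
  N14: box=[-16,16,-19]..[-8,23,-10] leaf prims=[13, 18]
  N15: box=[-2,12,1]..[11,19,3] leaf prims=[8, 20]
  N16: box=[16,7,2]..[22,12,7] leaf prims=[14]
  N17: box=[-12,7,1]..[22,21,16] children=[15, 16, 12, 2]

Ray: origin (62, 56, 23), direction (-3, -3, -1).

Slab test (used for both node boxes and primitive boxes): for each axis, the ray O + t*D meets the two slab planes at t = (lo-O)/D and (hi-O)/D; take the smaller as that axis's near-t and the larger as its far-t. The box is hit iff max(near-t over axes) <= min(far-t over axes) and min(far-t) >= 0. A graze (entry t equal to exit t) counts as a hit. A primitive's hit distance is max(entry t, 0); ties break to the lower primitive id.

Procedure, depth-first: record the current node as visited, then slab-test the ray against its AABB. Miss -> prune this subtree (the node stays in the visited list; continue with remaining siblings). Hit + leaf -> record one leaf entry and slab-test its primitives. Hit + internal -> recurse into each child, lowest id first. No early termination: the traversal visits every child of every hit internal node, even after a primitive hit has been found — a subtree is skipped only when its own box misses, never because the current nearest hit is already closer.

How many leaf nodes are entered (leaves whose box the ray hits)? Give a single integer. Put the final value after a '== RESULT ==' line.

Traverse from the root:
N0 x:[40/3,26] y:[11,74/3] z:[2,42] -> hit [40/3,74/3], descend [1, 5, 11, 17]
  N1 x:[68/3,26] y:[46/3,74/3] z:[2,40] -> hit [68/3,74/3], descend [6, 7, 8]
    N6 x:[68/3,73/3] y:[67/3,74/3] z:[13,40] -> hit [68/3,73/3] leaf, test {P16(miss), P19(miss)}
    N7 x:[71/3,74/3] y:[46/3,52/3] z:[2,5] -> miss, prune
    N8 x:[68/3,26] y:[22,23] z:[2,12] -> miss, prune
  N5 x:[16,64/3] y:[16,73/3] z:[10,35] -> hit [16,64/3], descend [3, 4, 10, 13]
    N3 x:[17,53/3] y:[21,64/3] z:[24,30] -> miss, prune
    N4 x:[61/3,64/3] y:[55/3,19] z:[33,35] -> miss, prune
    N10 x:[16,59/3] y:[16,53/3] z:[15,24] -> hit [16,53/3] leaf, test {P6(miss), P15@t=16}
    N13 x:[17,20] y:[61/3,73/3] z:[10,17] -> miss, prune
  N11 x:[50/3,26] y:[11,14] z:[33,42] -> miss, prune
  N17 x:[40/3,74/3] y:[35/3,49/3] z:[7,22] -> hit [40/3,49/3], descend [2, 12, 15, 16]
    N2 x:[18,22] y:[14,47/3] z:[7,13] -> miss, prune
    N12 x:[65/3,74/3] y:[35/3,13] z:[8,17] -> miss, prune
    N15 x:[17,64/3] y:[37/3,44/3] z:[20,22] -> miss, prune
    N16 x:[40/3,46/3] y:[44/3,49/3] z:[16,21] -> miss, prune

Summary -> nodes [0, 1, 6, 7, 8, 5, 3, 4, 10, 13, 11, 17, 2, 12, 15, 16]; box-tests=16; leaf-entries=2; first=P15

== RESULT ==
2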